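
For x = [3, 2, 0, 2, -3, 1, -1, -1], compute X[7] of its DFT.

X[7] = Σ(n=0 to 7) x[n] · ω_8^(7n) where ω_8 = e^(-2πi/8)
= (3)·ω_8^0 + (2)·ω_8^7 + (0)·ω_8^14 + (2)·ω_8^21 + (-3)·ω_8^28 + (1)·ω_8^35 + (-1)·ω_8^42 + (-1)·ω_8^49

X[7] = 4.5858+3.8284i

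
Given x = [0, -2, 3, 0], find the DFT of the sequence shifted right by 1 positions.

Time shift by 1: X_shifted[k] = ω_4^(1k) · X[k]
Shifted x = [0, 0, -2, 3]

DFT(x[n-1]) = [1, 2+3i, -5, 2-3i]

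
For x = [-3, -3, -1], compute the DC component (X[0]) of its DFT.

X[0] = Σ(n=0 to 2) x[n] · ω_3^0 = Σ x[n]
= (-3) + (-3) + (-1)

X[0] = -7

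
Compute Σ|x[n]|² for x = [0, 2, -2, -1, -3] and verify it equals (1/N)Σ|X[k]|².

Time domain:
Σ|x[n]|² = |0|² + |2|² + |-2|² + |-1|² + |-3|² = 18.0000

Frequency domain:
(1/5)Σ|X[k]|² = (1/5)(|-4|² + |2.1180-4.1675i|² + |-0.1180-3.8900i|² + |-0.1180+3.8900i|² + |2.1180+4.1675i|²) = (1/5)·90.0000 = 18.0000

Both sides agree, confirming Parseval's theorem.

Σ|x[n]|² = (1/N)Σ|X[k]|² = 18.0000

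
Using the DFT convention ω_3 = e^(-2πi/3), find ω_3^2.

ω_3^2 = e^(-2πi·2/3)
= cos(-2π·2/3) + i·sin(-2π·2/3)
= cos(-4π/3) + i·sin(-4π/3)

ω_3^2 = cos(-4π/3) + i·sin(-4π/3) = -0.5000+0.8660i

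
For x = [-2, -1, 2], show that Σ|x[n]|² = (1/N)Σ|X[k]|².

Time domain:
Σ|x[n]|² = |-2|² + |-1|² + |2|² = 9.0000

Frequency domain:
(1/3)Σ|X[k]|² = (1/3)(|-1|² + |-2.5000+2.5981i|² + |-2.5000-2.5981i|²) = (1/3)·27.0000 = 9.0000

Both sides agree, confirming Parseval's theorem.

Σ|x[n]|² = (1/N)Σ|X[k]|² = 9.0000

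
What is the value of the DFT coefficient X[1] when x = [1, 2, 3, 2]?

X[1] = Σ(n=0 to 3) x[n] · ω_4^(1n) where ω_4 = e^(-2πi/4)
= (1)·ω_4^0 + (2)·ω_4^1 + (3)·ω_4^2 + (2)·ω_4^3

X[1] = -2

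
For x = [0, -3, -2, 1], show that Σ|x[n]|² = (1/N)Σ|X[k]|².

Time domain:
Σ|x[n]|² = |0|² + |-3|² + |-2|² + |1|² = 14.0000

Frequency domain:
(1/4)Σ|X[k]|² = (1/4)(|-4|² + |2+4i|² + |0|² + |2-4i|²) = (1/4)·56.0000 = 14.0000

Both sides agree, confirming Parseval's theorem.

Σ|x[n]|² = (1/N)Σ|X[k]|² = 14.0000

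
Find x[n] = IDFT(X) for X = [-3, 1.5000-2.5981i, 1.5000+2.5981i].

x[n] = (1/3) Σ(k=0 to 2) X[k] · e^(2πikn/3)

Computing each x[n]:
x[0] = 0
x[1] = 0
x[2] = -3

x = [0, 0, -3]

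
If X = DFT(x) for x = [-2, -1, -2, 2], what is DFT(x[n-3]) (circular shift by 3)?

Time shift by 3: X_shifted[k] = ω_4^(3k) · X[k]
Shifted x = [-1, -2, 2, -2]

DFT(x[n-3]) = [-3, -3, 5, -3]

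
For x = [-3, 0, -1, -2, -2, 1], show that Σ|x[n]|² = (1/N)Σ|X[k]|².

Time domain:
Σ|x[n]|² = |-3|² + |0|² + |-1|² + |-2|² + |-2|² + |1|² = 19.0000

Frequency domain:
(1/6)Σ|X[k]|² = (1/6)(|-7|² + |1|² + |-4.0000+1.7321i|² + |-5|² + |-4.0000-1.7321i|² + |1|²) = (1/6)·114.0000 = 19.0000

Both sides agree, confirming Parseval's theorem.

Σ|x[n]|² = (1/N)Σ|X[k]|² = 19.0000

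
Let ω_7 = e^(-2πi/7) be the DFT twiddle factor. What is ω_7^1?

ω_7^1 = e^(-2πi·1/7)
= cos(-2π·1/7) + i·sin(-2π·1/7)
= cos(-2π/7) + i·sin(-2π/7)

ω_7^1 = cos(-2π/7) + i·sin(-2π/7) = 0.6235-0.7818i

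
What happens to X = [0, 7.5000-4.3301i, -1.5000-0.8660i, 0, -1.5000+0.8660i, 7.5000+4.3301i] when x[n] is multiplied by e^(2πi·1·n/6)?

Modulation property: DFT(ω_6^(-1n)·x[n]) = X[(k-1) mod 6], so circularly shift X by 1 positions.

X[k-1] = [7.5000+4.3301i, 0, 7.5000-4.3301i, -1.5000-0.8660i, 0, -1.5000+0.8660i]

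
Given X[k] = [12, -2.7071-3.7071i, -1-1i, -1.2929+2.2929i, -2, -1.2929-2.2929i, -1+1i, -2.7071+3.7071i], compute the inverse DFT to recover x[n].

x[n] = (1/8) Σ(k=0 to 7) X[k] · e^(2πikn/8)

Computing each x[n]:
x[0] = 0
x[1] = 2
x[2] = 3
x[3] = 2
x[4] = 2
x[5] = 2
x[6] = 0
x[7] = 1

x = [0, 2, 3, 2, 2, 2, 0, 1]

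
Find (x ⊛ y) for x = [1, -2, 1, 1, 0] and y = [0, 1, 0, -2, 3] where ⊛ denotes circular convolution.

(x ⊛ y)[n] = Σ(m=0 to 4) x[m] · y[(n-m) mod 5]

Computing each output sample:
(x ⊛ y)[0] = -8
(x ⊛ y)[1] = 2
(x ⊛ y)[2] = 1
(x ⊛ y)[3] = -1
(x ⊛ y)[4] = 8

x ⊛ y = [-8, 2, 1, -1, 8]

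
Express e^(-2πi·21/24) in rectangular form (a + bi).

ω_24^21 = e^(-2πi·21/24)
= cos(-2π·21/24) + i·sin(-2π·21/24)
= cos(-42π/24) + i·sin(-42π/24)

ω_24^21 = cos(-42π/24) + i·sin(-42π/24) = 0.7071+0.7071i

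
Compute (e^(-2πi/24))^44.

Since ω_24^24 = 1, powers reduce modulo 24.
44 mod 24 = 20
So ω_24^44 = ω_24^20 = e^(-2πi·20/24)

ω_24^44 = ω_24^20 = 0.5000+0.8660i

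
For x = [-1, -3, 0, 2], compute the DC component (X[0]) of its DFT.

X[0] = Σ(n=0 to 3) x[n] · ω_4^0 = Σ x[n]
= (-1) + (-3) + (0) + (2)

X[0] = -2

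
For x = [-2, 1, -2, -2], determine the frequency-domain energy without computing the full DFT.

Parseval: Σ|x[n]|² = (1/N)Σ|X[k]|², so Σ|X[k]|² = N·Σ|x[n]|² = 4·13.0000

Σ|X[k]|² = N·Σ|x[n]|² = 4·13.0000 = 52.0000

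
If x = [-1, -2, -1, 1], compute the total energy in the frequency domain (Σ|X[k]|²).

Parseval: Σ|x[n]|² = (1/N)Σ|X[k]|², so Σ|X[k]|² = N·Σ|x[n]|² = 4·7.0000

Σ|X[k]|² = N·Σ|x[n]|² = 4·7.0000 = 28.0000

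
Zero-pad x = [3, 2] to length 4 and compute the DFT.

Original 2-point DFT: [5, 1]
Zero-padded 4-point DFT provides frequency interpolation.

DFT_4([x, 0, ...]) = [5, 3-2i, 1, 3+2i]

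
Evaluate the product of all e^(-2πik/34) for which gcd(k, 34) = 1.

The primitive 34th roots of unity are ω_34^k for k coprime to 34: k ∈ {1, 3, 5, 7, 9, 11, 13, 15, 19, 21, 23, 25, 27, 29, 31, 33}
Their product equals the constant term of the cyclotomic polynomial Φ_34(x) up to sign.
For n ≥ 3, the product of all primitive nth roots of unity is 1. (For n=1 it is 1; for n=2 it is -1.)

1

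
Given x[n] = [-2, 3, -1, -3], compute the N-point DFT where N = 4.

X[k] = Σ(n=0 to 3) x[n] · ω_4^(nk)
where ω_4 = e^(-2πi/4)

Computing each X[k]:
X[0] = -3
X[1] = -1-6i
X[2] = -3
X[3] = -1+6i

X = [-3, -1-6i, -3, -1+6i]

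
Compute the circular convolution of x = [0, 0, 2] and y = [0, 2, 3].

(x ⊛ y)[n] = Σ(m=0 to 2) x[m] · y[(n-m) mod 3]

Computing each output sample:
(x ⊛ y)[0] = 4
(x ⊛ y)[1] = 6
(x ⊛ y)[2] = 0

x ⊛ y = [4, 6, 0]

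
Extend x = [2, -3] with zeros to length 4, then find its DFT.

Original 2-point DFT: [-1, 5]
Zero-padded 4-point DFT provides frequency interpolation.

DFT_4([x, 0, ...]) = [-1, 2+3i, 5, 2-3i]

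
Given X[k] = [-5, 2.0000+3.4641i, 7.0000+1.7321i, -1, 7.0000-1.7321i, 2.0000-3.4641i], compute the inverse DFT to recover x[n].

x[n] = (1/6) Σ(k=0 to 5) X[k] · e^(2πikn/6)

Computing each x[n]:
x[0] = 2
x[1] = -3
x[2] = -3
x[3] = 1
x[4] = -2
x[5] = 0

x = [2, -3, -3, 1, -2, 0]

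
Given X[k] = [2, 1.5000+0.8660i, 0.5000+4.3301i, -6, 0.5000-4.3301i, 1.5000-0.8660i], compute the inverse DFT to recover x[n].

x[n] = (1/6) Σ(k=0 to 5) X[k] · e^(2πikn/6)

Computing each x[n]:
x[0] = 0
x[1] = 0
x[2] = 0
x[3] = 1
x[4] = -2
x[5] = 3

x = [0, 0, 0, 1, -2, 3]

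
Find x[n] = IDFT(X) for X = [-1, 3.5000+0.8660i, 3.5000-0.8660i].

x[n] = (1/3) Σ(k=0 to 2) X[k] · e^(2πikn/3)

Computing each x[n]:
x[0] = 2
x[1] = -2
x[2] = -1

x = [2, -2, -1]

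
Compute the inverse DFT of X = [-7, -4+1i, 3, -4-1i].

x[n] = (1/4) Σ(k=0 to 3) X[k] · e^(2πikn/4)

Computing each x[n]:
x[0] = -3
x[1] = -3
x[2] = 1
x[3] = -2

x = [-3, -3, 1, -2]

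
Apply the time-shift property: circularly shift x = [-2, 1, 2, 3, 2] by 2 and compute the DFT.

Time shift by 2: X_shifted[k] = ω_5^(2k) · X[k]
Shifted x = [3, 2, -2, 1, 2]

DFT(x[n-2]) = [6, 5.0451+1.7634i, -0.5451-2.8532i, -0.5451+2.8532i, 5.0451-1.7634i]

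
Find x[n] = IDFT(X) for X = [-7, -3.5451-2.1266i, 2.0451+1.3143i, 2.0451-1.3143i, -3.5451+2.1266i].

x[n] = (1/5) Σ(k=0 to 4) X[k] · e^(2πikn/5)

Computing each x[n]:
x[0] = -2
x[1] = -2
x[2] = 1
x[3] = -1
x[4] = -3

x = [-2, -2, 1, -1, -3]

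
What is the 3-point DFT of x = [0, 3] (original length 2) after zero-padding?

Original 2-point DFT: [3, -3]
Zero-padded 3-point DFT provides frequency interpolation.

DFT_3([x, 0, ...]) = [3, -1.5000-2.5981i, -1.5000+2.5981i]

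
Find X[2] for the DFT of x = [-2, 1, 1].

X[2] = Σ(n=0 to 2) x[n] · ω_3^(2n) where ω_3 = e^(-2πi/3)
= (-2)·ω_3^0 + (1)·ω_3^2 + (1)·ω_3^4

X[2] = -3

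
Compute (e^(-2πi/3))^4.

Since ω_3^3 = 1, powers reduce modulo 3.
4 mod 3 = 1
So ω_3^4 = ω_3^1 = e^(-2πi·1/3)

ω_3^4 = ω_3^1 = -0.5000-0.8660i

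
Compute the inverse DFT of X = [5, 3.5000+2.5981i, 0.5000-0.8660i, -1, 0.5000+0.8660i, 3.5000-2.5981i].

x[n] = (1/6) Σ(k=0 to 5) X[k] · e^(2πikn/6)

Computing each x[n]:
x[0] = 2
x[1] = 1
x[2] = -1
x[3] = 0
x[4] = 1
x[5] = 2

x = [2, 1, -1, 0, 1, 2]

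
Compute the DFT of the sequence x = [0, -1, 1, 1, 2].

X[k] = Σ(n=0 to 4) x[n] · ω_5^(nk)
where ω_5 = e^(-2πi/5)

Computing each X[k]:
X[0] = 3
X[1] = -1.3090+2.8532i
X[2] = -0.1910+1.7634i
X[3] = -0.1910-1.7634i
X[4] = -1.3090-2.8532i

X = [3, -1.3090+2.8532i, -0.1910+1.7634i, -0.1910-1.7634i, -1.3090-2.8532i]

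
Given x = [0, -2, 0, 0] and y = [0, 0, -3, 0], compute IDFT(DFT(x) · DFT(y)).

(x ⊛ y)[n] = Σ(m=0 to 3) x[m] · y[(n-m) mod 4]

Computing each output sample:
(x ⊛ y)[0] = 0
(x ⊛ y)[1] = 0
(x ⊛ y)[2] = 0
(x ⊛ y)[3] = 6

x ⊛ y = [0, 0, 0, 6]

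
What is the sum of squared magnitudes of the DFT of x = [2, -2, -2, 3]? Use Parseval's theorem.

Parseval: Σ|x[n]|² = (1/N)Σ|X[k]|², so Σ|X[k]|² = N·Σ|x[n]|² = 4·21.0000

Σ|X[k]|² = N·Σ|x[n]|² = 4·21.0000 = 84.0000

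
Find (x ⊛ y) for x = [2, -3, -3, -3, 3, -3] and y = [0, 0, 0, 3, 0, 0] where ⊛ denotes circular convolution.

(x ⊛ y)[n] = Σ(m=0 to 5) x[m] · y[(n-m) mod 6]

Computing each output sample:
(x ⊛ y)[0] = -9
(x ⊛ y)[1] = 9
(x ⊛ y)[2] = -9
(x ⊛ y)[3] = 6
(x ⊛ y)[4] = -9
(x ⊛ y)[5] = -9

x ⊛ y = [-9, 9, -9, 6, -9, -9]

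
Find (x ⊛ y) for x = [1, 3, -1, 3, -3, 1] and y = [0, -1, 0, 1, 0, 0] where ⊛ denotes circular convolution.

(x ⊛ y)[n] = Σ(m=0 to 5) x[m] · y[(n-m) mod 6]

Computing each output sample:
(x ⊛ y)[0] = 2
(x ⊛ y)[1] = -4
(x ⊛ y)[2] = -2
(x ⊛ y)[3] = 2
(x ⊛ y)[4] = 0
(x ⊛ y)[5] = 2

x ⊛ y = [2, -4, -2, 2, 0, 2]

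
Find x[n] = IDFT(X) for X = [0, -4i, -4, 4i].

x[n] = (1/4) Σ(k=0 to 3) X[k] · e^(2πikn/4)

Computing each x[n]:
x[0] = -1
x[1] = 3
x[2] = -1
x[3] = -1

x = [-1, 3, -1, -1]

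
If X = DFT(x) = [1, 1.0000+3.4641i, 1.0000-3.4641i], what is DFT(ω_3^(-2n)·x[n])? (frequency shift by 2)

Modulation property: DFT(ω_3^(-2n)·x[n]) = X[(k-2) mod 3], so circularly shift X by 2 positions.

X[k-2] = [1.0000+3.4641i, 1.0000-3.4641i, 1]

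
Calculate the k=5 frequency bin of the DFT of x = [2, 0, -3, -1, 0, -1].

X[5] = Σ(n=0 to 5) x[n] · ω_6^(5n) where ω_6 = e^(-2πi/6)
= (2)·ω_6^0 + (0)·ω_6^5 + (-3)·ω_6^10 + (-1)·ω_6^15 + (0)·ω_6^20 + (-1)·ω_6^25

X[5] = 4.0000-1.7321i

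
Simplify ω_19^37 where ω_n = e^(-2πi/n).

Since ω_19^19 = 1, powers reduce modulo 19.
37 mod 19 = 18
So ω_19^37 = ω_19^18 = e^(-2πi·18/19)

ω_19^37 = ω_19^18 = 0.9458+0.3247i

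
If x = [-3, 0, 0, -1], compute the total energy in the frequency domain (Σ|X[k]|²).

Parseval: Σ|x[n]|² = (1/N)Σ|X[k]|², so Σ|X[k]|² = N·Σ|x[n]|² = 4·10.0000

Σ|X[k]|² = N·Σ|x[n]|² = 4·10.0000 = 40.0000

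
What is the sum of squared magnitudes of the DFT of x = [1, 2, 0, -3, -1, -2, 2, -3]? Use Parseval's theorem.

Parseval: Σ|x[n]|² = (1/N)Σ|X[k]|², so Σ|X[k]|² = N·Σ|x[n]|² = 8·32.0000

Σ|X[k]|² = N·Σ|x[n]|² = 8·32.0000 = 256.0000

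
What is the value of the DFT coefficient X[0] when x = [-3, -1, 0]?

X[0] = Σ(n=0 to 2) x[n] · ω_3^0 = Σ x[n]
= (-3) + (-1) + (0)

X[0] = -4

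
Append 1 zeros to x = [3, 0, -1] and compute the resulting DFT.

Original 3-point DFT: [2, 3.5000-0.8660i, 3.5000+0.8660i]
Zero-padded 4-point DFT provides frequency interpolation.

DFT_4([x, 0, ...]) = [2, 4, 2, 4]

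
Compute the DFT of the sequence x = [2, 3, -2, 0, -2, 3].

X[k] = Σ(n=0 to 5) x[n] · ω_6^(nk)
where ω_6 = e^(-2πi/6)

Computing each X[k]:
X[0] = 4
X[1] = 7
X[2] = 1
X[3] = -8
X[4] = 1
X[5] = 7

X = [4, 7, 1, -8, 1, 7]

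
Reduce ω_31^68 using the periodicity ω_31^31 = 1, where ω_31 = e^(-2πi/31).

Since ω_31^31 = 1, powers reduce modulo 31.
68 mod 31 = 6
So ω_31^68 = ω_31^6 = e^(-2πi·6/31)

ω_31^68 = ω_31^6 = 0.3473-0.9378i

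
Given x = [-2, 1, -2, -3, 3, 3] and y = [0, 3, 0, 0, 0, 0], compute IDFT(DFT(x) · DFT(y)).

(x ⊛ y)[n] = Σ(m=0 to 5) x[m] · y[(n-m) mod 6]

Computing each output sample:
(x ⊛ y)[0] = 9
(x ⊛ y)[1] = -6
(x ⊛ y)[2] = 3
(x ⊛ y)[3] = -6
(x ⊛ y)[4] = -9
(x ⊛ y)[5] = 9

x ⊛ y = [9, -6, 3, -6, -9, 9]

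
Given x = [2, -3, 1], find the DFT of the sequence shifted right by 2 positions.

Time shift by 2: X_shifted[k] = ω_3^(2k) · X[k]
Shifted x = [-3, 1, 2]

DFT(x[n-2]) = [0, -4.5000+0.8660i, -4.5000-0.8660i]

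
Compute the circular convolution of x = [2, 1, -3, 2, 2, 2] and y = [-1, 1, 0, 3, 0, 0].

(x ⊛ y)[n] = Σ(m=0 to 5) x[m] · y[(n-m) mod 6]

Computing each output sample:
(x ⊛ y)[0] = 6
(x ⊛ y)[1] = 7
(x ⊛ y)[2] = 10
(x ⊛ y)[3] = 1
(x ⊛ y)[4] = 3
(x ⊛ y)[5] = -9

x ⊛ y = [6, 7, 10, 1, 3, -9]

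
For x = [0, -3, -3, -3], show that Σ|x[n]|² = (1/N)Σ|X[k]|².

Time domain:
Σ|x[n]|² = |0|² + |-3|² + |-3|² + |-3|² = 27.0000

Frequency domain:
(1/4)Σ|X[k]|² = (1/4)(|-9|² + |3|² + |3|² + |3|²) = (1/4)·108.0000 = 27.0000

Both sides agree, confirming Parseval's theorem.

Σ|x[n]|² = (1/N)Σ|X[k]|² = 27.0000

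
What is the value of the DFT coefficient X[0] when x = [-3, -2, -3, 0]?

X[0] = Σ(n=0 to 3) x[n] · ω_4^0 = Σ x[n]
= (-3) + (-2) + (-3) + (0)

X[0] = -8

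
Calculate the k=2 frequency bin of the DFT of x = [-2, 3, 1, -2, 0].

X[2] = Σ(n=0 to 4) x[n] · ω_5^(2n) where ω_5 = e^(-2πi/5)
= (-2)·ω_5^0 + (3)·ω_5^2 + (1)·ω_5^4 + (-2)·ω_5^6 + (0)·ω_5^8

X[2] = -4.7361+1.0898i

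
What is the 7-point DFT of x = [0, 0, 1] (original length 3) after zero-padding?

Original 3-point DFT: [1, -0.5000+0.8660i, -0.5000-0.8660i]
Zero-padded 7-point DFT provides frequency interpolation.

DFT_7([x, 0, ...]) = [1, -0.2225-0.9749i, -0.9010+0.4339i, 0.6235+0.7818i, 0.6235-0.7818i, -0.9010-0.4339i, -0.2225+0.9749i]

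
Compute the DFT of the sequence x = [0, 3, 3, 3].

X[k] = Σ(n=0 to 3) x[n] · ω_4^(nk)
where ω_4 = e^(-2πi/4)

Computing each X[k]:
X[0] = 9
X[1] = -3
X[2] = -3
X[3] = -3

X = [9, -3, -3, -3]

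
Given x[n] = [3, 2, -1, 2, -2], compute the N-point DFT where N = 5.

X[k] = Σ(n=0 to 4) x[n] · ω_5^(nk)
where ω_5 = e^(-2πi/5)

Computing each X[k]:
X[0] = 4
X[1] = 2.1910-2.0409i
X[2] = 3.3090-5.2043i
X[3] = 3.3090+5.2043i
X[4] = 2.1910+2.0409i

X = [4, 2.1910-2.0409i, 3.3090-5.2043i, 3.3090+5.2043i, 2.1910+2.0409i]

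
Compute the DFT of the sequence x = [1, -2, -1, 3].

X[k] = Σ(n=0 to 3) x[n] · ω_4^(nk)
where ω_4 = e^(-2πi/4)

Computing each X[k]:
X[0] = 1
X[1] = 2+5i
X[2] = -1
X[3] = 2-5i

X = [1, 2+5i, -1, 2-5i]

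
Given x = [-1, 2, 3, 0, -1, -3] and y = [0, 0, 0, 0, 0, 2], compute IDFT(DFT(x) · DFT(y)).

(x ⊛ y)[n] = Σ(m=0 to 5) x[m] · y[(n-m) mod 6]

Computing each output sample:
(x ⊛ y)[0] = 4
(x ⊛ y)[1] = 6
(x ⊛ y)[2] = 0
(x ⊛ y)[3] = -2
(x ⊛ y)[4] = -6
(x ⊛ y)[5] = -2

x ⊛ y = [4, 6, 0, -2, -6, -2]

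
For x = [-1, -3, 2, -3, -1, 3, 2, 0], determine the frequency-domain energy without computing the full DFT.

Parseval: Σ|x[n]|² = (1/N)Σ|X[k]|², so Σ|X[k]|² = N·Σ|x[n]|² = 8·37.0000

Σ|X[k]|² = N·Σ|x[n]|² = 8·37.0000 = 296.0000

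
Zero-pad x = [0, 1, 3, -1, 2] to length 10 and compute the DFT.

Original 5-point DFT: [5, -0.6910-1.4001i, -1.8090+4.3920i, -1.8090-4.3920i, -0.6910+1.4001i]
Zero-padded 10-point DFT provides frequency interpolation.

DFT_10([x, 0, ...]) = [5, 0.4271-3.6655i, -0.6910-1.4001i, -2.9271-1.6776i, -1.8090+4.3920i, 5, -1.8090-4.3920i, -2.9271+1.6776i, -0.6910+1.4001i, 0.4271+3.6655i]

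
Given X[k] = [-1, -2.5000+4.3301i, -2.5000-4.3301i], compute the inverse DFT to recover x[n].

x[n] = (1/3) Σ(k=0 to 2) X[k] · e^(2πikn/3)

Computing each x[n]:
x[0] = -2
x[1] = -2
x[2] = 3

x = [-2, -2, 3]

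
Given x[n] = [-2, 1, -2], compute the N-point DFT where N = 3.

X[k] = Σ(n=0 to 2) x[n] · ω_3^(nk)
where ω_3 = e^(-2πi/3)

Computing each X[k]:
X[0] = -3
X[1] = -1.5000-2.5981i
X[2] = -1.5000+2.5981i

X = [-3, -1.5000-2.5981i, -1.5000+2.5981i]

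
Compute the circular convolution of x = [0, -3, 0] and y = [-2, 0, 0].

(x ⊛ y)[n] = Σ(m=0 to 2) x[m] · y[(n-m) mod 3]

Computing each output sample:
(x ⊛ y)[0] = 0
(x ⊛ y)[1] = 6
(x ⊛ y)[2] = 0

x ⊛ y = [0, 6, 0]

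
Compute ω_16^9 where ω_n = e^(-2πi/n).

ω_16^9 = e^(-2πi·9/16)
= cos(-2π·9/16) + i·sin(-2π·9/16)
= cos(-18π/16) + i·sin(-18π/16)

ω_16^9 = cos(-18π/16) + i·sin(-18π/16) = -0.9239+0.3827i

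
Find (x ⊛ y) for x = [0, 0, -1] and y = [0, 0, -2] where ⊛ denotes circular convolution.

(x ⊛ y)[n] = Σ(m=0 to 2) x[m] · y[(n-m) mod 3]

Computing each output sample:
(x ⊛ y)[0] = 0
(x ⊛ y)[1] = 2
(x ⊛ y)[2] = 0

x ⊛ y = [0, 2, 0]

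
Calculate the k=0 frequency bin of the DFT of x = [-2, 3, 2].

X[0] = Σ(n=0 to 2) x[n] · ω_3^0 = Σ x[n]
= (-2) + (3) + (2)

X[0] = 3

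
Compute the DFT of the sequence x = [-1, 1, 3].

X[k] = Σ(n=0 to 2) x[n] · ω_3^(nk)
where ω_3 = e^(-2πi/3)

Computing each X[k]:
X[0] = 3
X[1] = -3.0000+1.7321i
X[2] = -3.0000-1.7321i

X = [3, -3.0000+1.7321i, -3.0000-1.7321i]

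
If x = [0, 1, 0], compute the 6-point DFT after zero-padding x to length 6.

Original 3-point DFT: [1, -0.5000-0.8660i, -0.5000+0.8660i]
Zero-padded 6-point DFT provides frequency interpolation.

DFT_6([x, 0, ...]) = [1, 0.5000-0.8660i, -0.5000-0.8660i, -1, -0.5000+0.8660i, 0.5000+0.8660i]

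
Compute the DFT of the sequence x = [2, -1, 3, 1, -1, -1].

X[k] = Σ(n=0 to 5) x[n] · ω_6^(nk)
where ω_6 = e^(-2πi/6)

Computing each X[k]:
X[0] = 3
X[1] = -1.0000-3.4641i
X[2] = 3.0000+3.4641i
X[3] = 5
X[4] = 3.0000-3.4641i
X[5] = -1.0000+3.4641i

X = [3, -1.0000-3.4641i, 3.0000+3.4641i, 5, 3.0000-3.4641i, -1.0000+3.4641i]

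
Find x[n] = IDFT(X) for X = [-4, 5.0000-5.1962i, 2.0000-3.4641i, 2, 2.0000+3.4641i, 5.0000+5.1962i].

x[n] = (1/6) Σ(k=0 to 5) X[k] · e^(2πikn/6)

Computing each x[n]:
x[0] = 2
x[1] = 2
x[2] = -1
x[3] = -2
x[4] = -2
x[5] = -3

x = [2, 2, -1, -2, -2, -3]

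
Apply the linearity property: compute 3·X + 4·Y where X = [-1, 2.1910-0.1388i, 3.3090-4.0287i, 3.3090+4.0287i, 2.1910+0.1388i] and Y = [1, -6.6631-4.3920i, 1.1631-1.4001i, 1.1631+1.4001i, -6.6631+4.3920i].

By linearity: DFT(3x + 4y) = 3·DFT(x) + 4·DFT(y)
= 3·[-1, 2.1910-0.1388i, 3.3090-4.0287i, 3.3090+4.0287i, 2.1910+0.1388i] + 4·[1, -6.6631-4.3920i, 1.1631-1.4001i, 1.1631+1.4001i, -6.6631+4.3920i]

Computing element-wise:
Z[0] = 3·(-1) + 4·(1) = 1
Z[1] = 3·(2.1910-0.1388i) + 4·(-6.6631-4.3920i) = -20.0794-17.9844i
Z[2] = 3·(3.3090-4.0287i) + 4·(1.1631-1.4001i) = 14.5794-17.6865i
Z[3] = 3·(3.3090+4.0287i) + 4·(1.1631+1.4001i) = 14.5794+17.6865i
Z[4] = 3·(2.1910+0.1388i) + 4·(-6.6631+4.3920i) = -20.0794+17.9844i

DFT(3x + 4y) = 3·X + 4·Y = [1, -20.0794-17.9844i, 14.5794-17.6865i, 14.5794+17.6865i, -20.0794+17.9844i]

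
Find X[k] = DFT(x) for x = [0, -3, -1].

X[k] = Σ(n=0 to 2) x[n] · ω_3^(nk)
where ω_3 = e^(-2πi/3)

Computing each X[k]:
X[0] = -4
X[1] = 2.0000+1.7321i
X[2] = 2.0000-1.7321i

X = [-4, 2.0000+1.7321i, 2.0000-1.7321i]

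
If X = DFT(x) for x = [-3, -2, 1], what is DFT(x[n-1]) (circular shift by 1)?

Time shift by 1: X_shifted[k] = ω_3^(1k) · X[k]
Shifted x = [1, -3, -2]

DFT(x[n-1]) = [-4, 3.5000+0.8660i, 3.5000-0.8660i]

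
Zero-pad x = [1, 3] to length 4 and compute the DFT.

Original 2-point DFT: [4, -2]
Zero-padded 4-point DFT provides frequency interpolation.

DFT_4([x, 0, ...]) = [4, 1-3i, -2, 1+3i]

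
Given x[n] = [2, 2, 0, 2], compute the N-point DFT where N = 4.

X[k] = Σ(n=0 to 3) x[n] · ω_4^(nk)
where ω_4 = e^(-2πi/4)

Computing each X[k]:
X[0] = 6
X[1] = 2
X[2] = -2
X[3] = 2

X = [6, 2, -2, 2]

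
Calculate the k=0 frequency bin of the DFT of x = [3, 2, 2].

X[0] = Σ(n=0 to 2) x[n] · ω_3^0 = Σ x[n]
= (3) + (2) + (2)

X[0] = 7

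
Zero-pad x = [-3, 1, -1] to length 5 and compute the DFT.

Original 3-point DFT: [-3, -3.0000-1.7321i, -3.0000+1.7321i]
Zero-padded 5-point DFT provides frequency interpolation.

DFT_5([x, 0, ...]) = [-3, -1.8820-0.3633i, -4.1180-1.5388i, -4.1180+1.5388i, -1.8820+0.3633i]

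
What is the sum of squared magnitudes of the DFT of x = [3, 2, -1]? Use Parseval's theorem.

Parseval: Σ|x[n]|² = (1/N)Σ|X[k]|², so Σ|X[k]|² = N·Σ|x[n]|² = 3·14.0000

Σ|X[k]|² = N·Σ|x[n]|² = 3·14.0000 = 42.0000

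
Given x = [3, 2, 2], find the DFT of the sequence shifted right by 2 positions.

Time shift by 2: X_shifted[k] = ω_3^(2k) · X[k]
Shifted x = [2, 2, 3]

DFT(x[n-2]) = [7, -0.5000+0.8660i, -0.5000-0.8660i]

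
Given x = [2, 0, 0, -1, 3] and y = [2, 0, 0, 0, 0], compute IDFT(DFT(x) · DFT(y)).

(x ⊛ y)[n] = Σ(m=0 to 4) x[m] · y[(n-m) mod 5]

Computing each output sample:
(x ⊛ y)[0] = 4
(x ⊛ y)[1] = 0
(x ⊛ y)[2] = 0
(x ⊛ y)[3] = -2
(x ⊛ y)[4] = 6

x ⊛ y = [4, 0, 0, -2, 6]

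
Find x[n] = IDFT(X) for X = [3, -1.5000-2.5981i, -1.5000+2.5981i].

x[n] = (1/3) Σ(k=0 to 2) X[k] · e^(2πikn/3)

Computing each x[n]:
x[0] = 0
x[1] = 3
x[2] = 0

x = [0, 3, 0]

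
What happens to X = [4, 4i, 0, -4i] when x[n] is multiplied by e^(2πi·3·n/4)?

Modulation property: DFT(ω_4^(-3n)·x[n]) = X[(k-3) mod 4], so circularly shift X by 3 positions.

X[k-3] = [4i, 0, -4i, 4]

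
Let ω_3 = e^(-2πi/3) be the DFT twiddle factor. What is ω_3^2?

ω_3^2 = e^(-2πi·2/3)
= cos(-2π·2/3) + i·sin(-2π·2/3)
= cos(-4π/3) + i·sin(-4π/3)

ω_3^2 = cos(-4π/3) + i·sin(-4π/3) = -0.5000+0.8660i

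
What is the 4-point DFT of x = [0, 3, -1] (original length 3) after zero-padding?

Original 3-point DFT: [2, -1.0000-3.4641i, -1.0000+3.4641i]
Zero-padded 4-point DFT provides frequency interpolation.

DFT_4([x, 0, ...]) = [2, 1-3i, -4, 1+3i]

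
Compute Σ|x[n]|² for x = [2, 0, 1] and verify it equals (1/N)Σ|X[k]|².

Time domain:
Σ|x[n]|² = |2|² + |0|² + |1|² = 5.0000

Frequency domain:
(1/3)Σ|X[k]|² = (1/3)(|3|² + |1.5000+0.8660i|² + |1.5000-0.8660i|²) = (1/3)·15.0000 = 5.0000

Both sides agree, confirming Parseval's theorem.

Σ|x[n]|² = (1/N)Σ|X[k]|² = 5.0000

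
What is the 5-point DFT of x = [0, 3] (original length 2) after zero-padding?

Original 2-point DFT: [3, -3]
Zero-padded 5-point DFT provides frequency interpolation.

DFT_5([x, 0, ...]) = [3, 0.9271-2.8532i, -2.4271-1.7634i, -2.4271+1.7634i, 0.9271+2.8532i]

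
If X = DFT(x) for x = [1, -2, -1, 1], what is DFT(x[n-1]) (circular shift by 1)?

Time shift by 1: X_shifted[k] = ω_4^(1k) · X[k]
Shifted x = [1, 1, -2, -1]

DFT(x[n-1]) = [-1, 3-2i, -1, 3+2i]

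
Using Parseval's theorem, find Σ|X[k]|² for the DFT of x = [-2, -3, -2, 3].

Parseval: Σ|x[n]|² = (1/N)Σ|X[k]|², so Σ|X[k]|² = N·Σ|x[n]|² = 4·26.0000

Σ|X[k]|² = N·Σ|x[n]|² = 4·26.0000 = 104.0000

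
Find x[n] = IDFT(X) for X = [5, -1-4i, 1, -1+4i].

x[n] = (1/4) Σ(k=0 to 3) X[k] · e^(2πikn/4)

Computing each x[n]:
x[0] = 1
x[1] = 3
x[2] = 2
x[3] = -1

x = [1, 3, 2, -1]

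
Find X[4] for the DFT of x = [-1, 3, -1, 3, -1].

X[4] = Σ(n=0 to 4) x[n] · ω_5^(4n) where ω_5 = e^(-2πi/5)
= (-1)·ω_5^0 + (3)·ω_5^4 + (-1)·ω_5^8 + (3)·ω_5^12 + (-1)·ω_5^16

X[4] = -2.0000+1.4531i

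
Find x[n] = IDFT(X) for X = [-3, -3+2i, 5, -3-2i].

x[n] = (1/4) Σ(k=0 to 3) X[k] · e^(2πikn/4)

Computing each x[n]:
x[0] = -1
x[1] = -3
x[2] = 2
x[3] = -1

x = [-1, -3, 2, -1]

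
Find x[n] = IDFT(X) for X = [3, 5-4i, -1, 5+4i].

x[n] = (1/4) Σ(k=0 to 3) X[k] · e^(2πikn/4)

Computing each x[n]:
x[0] = 3
x[1] = 3
x[2] = -2
x[3] = -1

x = [3, 3, -2, -1]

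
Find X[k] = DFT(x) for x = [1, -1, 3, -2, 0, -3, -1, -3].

X[k] = Σ(n=0 to 7) x[n] · ω_8^(nk)
where ω_8 = e^(-2πi/8)

Computing each X[k]:
X[0] = -6
X[1] = 1.7071-6.1213i
X[2] = -1-1i
X[3] = 0.2929+1.8787i
X[4] = 12
X[5] = 0.2929-1.8787i
X[6] = -1+1i
X[7] = 1.7071+6.1213i

X = [-6, 1.7071-6.1213i, -1-1i, 0.2929+1.8787i, 12, 0.2929-1.8787i, -1+1i, 1.7071+6.1213i]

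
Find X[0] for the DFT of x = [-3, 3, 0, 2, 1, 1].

X[0] = Σ(n=0 to 5) x[n] · ω_6^0 = Σ x[n]
= (-3) + (3) + (0) + (2) + (1) + (1)

X[0] = 4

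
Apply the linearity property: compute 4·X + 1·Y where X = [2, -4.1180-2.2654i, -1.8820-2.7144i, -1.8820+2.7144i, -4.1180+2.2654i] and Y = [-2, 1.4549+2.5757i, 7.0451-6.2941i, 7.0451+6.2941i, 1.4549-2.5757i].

By linearity: DFT(4x + 1y) = 4·DFT(x) + 1·DFT(y)
= 4·[2, -4.1180-2.2654i, -1.8820-2.7144i, -1.8820+2.7144i, -4.1180+2.2654i] + 1·[-2, 1.4549+2.5757i, 7.0451-6.2941i, 7.0451+6.2941i, 1.4549-2.5757i]

Computing element-wise:
Z[0] = 4·(2) + 1·(-2) = 6
Z[1] = 4·(-4.1180-2.2654i) + 1·(1.4549+2.5757i) = -15.0171-6.4859i
Z[2] = 4·(-1.8820-2.7144i) + 1·(7.0451-6.2941i) = -0.4829-17.1517i
Z[3] = 4·(-1.8820+2.7144i) + 1·(7.0451+6.2941i) = -0.4829+17.1517i
Z[4] = 4·(-4.1180+2.2654i) + 1·(1.4549-2.5757i) = -15.0171+6.4859i

DFT(4x + 1y) = 4·X + 1·Y = [6, -15.0171-6.4859i, -0.4829-17.1517i, -0.4829+17.1517i, -15.0171+6.4859i]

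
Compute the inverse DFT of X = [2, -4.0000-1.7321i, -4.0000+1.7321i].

x[n] = (1/3) Σ(k=0 to 2) X[k] · e^(2πikn/3)

Computing each x[n]:
x[0] = -2
x[1] = 3
x[2] = 1

x = [-2, 3, 1]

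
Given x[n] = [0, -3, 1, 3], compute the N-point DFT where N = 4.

X[k] = Σ(n=0 to 3) x[n] · ω_4^(nk)
where ω_4 = e^(-2πi/4)

Computing each X[k]:
X[0] = 1
X[1] = -1+6i
X[2] = 1
X[3] = -1-6i

X = [1, -1+6i, 1, -1-6i]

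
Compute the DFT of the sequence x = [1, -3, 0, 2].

X[k] = Σ(n=0 to 3) x[n] · ω_4^(nk)
where ω_4 = e^(-2πi/4)

Computing each X[k]:
X[0] = 0
X[1] = 1+5i
X[2] = 2
X[3] = 1-5i

X = [0, 1+5i, 2, 1-5i]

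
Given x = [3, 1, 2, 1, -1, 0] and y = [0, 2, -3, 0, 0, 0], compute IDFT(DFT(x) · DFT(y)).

(x ⊛ y)[n] = Σ(m=0 to 5) x[m] · y[(n-m) mod 6]

Computing each output sample:
(x ⊛ y)[0] = 3
(x ⊛ y)[1] = 6
(x ⊛ y)[2] = -7
(x ⊛ y)[3] = 1
(x ⊛ y)[4] = -4
(x ⊛ y)[5] = -5

x ⊛ y = [3, 6, -7, 1, -4, -5]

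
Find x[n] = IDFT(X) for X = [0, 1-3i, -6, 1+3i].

x[n] = (1/4) Σ(k=0 to 3) X[k] · e^(2πikn/4)

Computing each x[n]:
x[0] = -1
x[1] = 3
x[2] = -2
x[3] = 0

x = [-1, 3, -2, 0]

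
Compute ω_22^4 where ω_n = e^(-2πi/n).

ω_22^4 = e^(-2πi·4/22)
= cos(-2π·4/22) + i·sin(-2π·4/22)
= cos(-8π/22) + i·sin(-8π/22)

ω_22^4 = cos(-8π/22) + i·sin(-8π/22) = 0.4154-0.9096i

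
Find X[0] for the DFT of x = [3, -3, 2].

X[0] = Σ(n=0 to 2) x[n] · ω_3^0 = Σ x[n]
= (3) + (-3) + (2)

X[0] = 2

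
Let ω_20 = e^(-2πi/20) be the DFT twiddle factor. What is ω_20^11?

ω_20^11 = e^(-2πi·11/20)
= cos(-2π·11/20) + i·sin(-2π·11/20)
= cos(-22π/20) + i·sin(-22π/20)

ω_20^11 = cos(-22π/20) + i·sin(-22π/20) = -0.9511+0.3090i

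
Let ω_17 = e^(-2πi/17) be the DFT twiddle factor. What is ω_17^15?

ω_17^15 = e^(-2πi·15/17)
= cos(-2π·15/17) + i·sin(-2π·15/17)
= cos(-30π/17) + i·sin(-30π/17)

ω_17^15 = cos(-30π/17) + i·sin(-30π/17) = 0.7390+0.6737i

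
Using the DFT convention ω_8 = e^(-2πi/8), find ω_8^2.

ω_8^2 = e^(-2πi·2/8)
= cos(-2π·2/8) + i·sin(-2π·2/8)
= cos(-4π/8) + i·sin(-4π/8)

ω_8^2 = cos(-4π/8) + i·sin(-4π/8) = -1i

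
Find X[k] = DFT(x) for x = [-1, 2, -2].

X[k] = Σ(n=0 to 2) x[n] · ω_3^(nk)
where ω_3 = e^(-2πi/3)

Computing each X[k]:
X[0] = -1
X[1] = -1.0000-3.4641i
X[2] = -1.0000+3.4641i

X = [-1, -1.0000-3.4641i, -1.0000+3.4641i]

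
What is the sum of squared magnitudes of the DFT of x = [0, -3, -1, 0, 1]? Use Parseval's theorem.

Parseval: Σ|x[n]|² = (1/N)Σ|X[k]|², so Σ|X[k]|² = N·Σ|x[n]|² = 5·11.0000

Σ|X[k]|² = N·Σ|x[n]|² = 5·11.0000 = 55.0000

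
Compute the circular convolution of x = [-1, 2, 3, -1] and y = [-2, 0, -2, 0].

(x ⊛ y)[n] = Σ(m=0 to 3) x[m] · y[(n-m) mod 4]

Computing each output sample:
(x ⊛ y)[0] = -4
(x ⊛ y)[1] = -2
(x ⊛ y)[2] = -4
(x ⊛ y)[3] = -2

x ⊛ y = [-4, -2, -4, -2]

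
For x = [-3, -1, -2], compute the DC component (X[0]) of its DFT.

X[0] = Σ(n=0 to 2) x[n] · ω_3^0 = Σ x[n]
= (-3) + (-1) + (-2)

X[0] = -6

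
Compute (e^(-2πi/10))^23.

Since ω_10^10 = 1, powers reduce modulo 10.
23 mod 10 = 3
So ω_10^23 = ω_10^3 = e^(-2πi·3/10)

ω_10^23 = ω_10^3 = -0.3090-0.9511i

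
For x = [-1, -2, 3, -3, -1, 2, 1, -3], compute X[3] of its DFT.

X[3] = Σ(n=0 to 7) x[n] · ω_8^(3n) where ω_8 = e^(-2πi/8)
= (-1)·ω_8^0 + (-2)·ω_8^3 + (3)·ω_8^6 + (-3)·ω_8^9 + (-1)·ω_8^12 + (2)·ω_8^15 + (1)·ω_8^18 + (-3)·ω_8^21

X[3] = 2.8284+4.8284i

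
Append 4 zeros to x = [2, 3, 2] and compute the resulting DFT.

Original 3-point DFT: [7, -0.5000-0.8660i, -0.5000+0.8660i]
Zero-padded 7-point DFT provides frequency interpolation.

DFT_7([x, 0, ...]) = [7, 3.4254-4.2954i, -0.4695-2.0570i, 0.5441+0.2620i, 0.5441-0.2620i, -0.4695+2.0570i, 3.4254+4.2954i]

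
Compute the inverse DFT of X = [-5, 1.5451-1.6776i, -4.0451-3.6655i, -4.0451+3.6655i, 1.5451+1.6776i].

x[n] = (1/5) Σ(k=0 to 4) X[k] · e^(2πikn/5)

Computing each x[n]:
x[0] = -2
x[1] = 2
x[2] = -3
x[3] = -1
x[4] = -1

x = [-2, 2, -3, -1, -1]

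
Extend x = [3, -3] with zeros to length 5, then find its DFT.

Original 2-point DFT: [0, 6]
Zero-padded 5-point DFT provides frequency interpolation.

DFT_5([x, 0, ...]) = [0, 2.0729+2.8532i, 5.4271+1.7634i, 5.4271-1.7634i, 2.0729-2.8532i]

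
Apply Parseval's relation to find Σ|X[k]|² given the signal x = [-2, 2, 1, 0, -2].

Parseval: Σ|x[n]|² = (1/N)Σ|X[k]|², so Σ|X[k]|² = N·Σ|x[n]|² = 5·13.0000

Σ|X[k]|² = N·Σ|x[n]|² = 5·13.0000 = 65.0000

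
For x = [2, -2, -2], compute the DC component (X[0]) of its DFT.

X[0] = Σ(n=0 to 2) x[n] · ω_3^0 = Σ x[n]
= (2) + (-2) + (-2)

X[0] = -2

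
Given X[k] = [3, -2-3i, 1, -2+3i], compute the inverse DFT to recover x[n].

x[n] = (1/4) Σ(k=0 to 3) X[k] · e^(2πikn/4)

Computing each x[n]:
x[0] = 0
x[1] = 2
x[2] = 2
x[3] = -1

x = [0, 2, 2, -1]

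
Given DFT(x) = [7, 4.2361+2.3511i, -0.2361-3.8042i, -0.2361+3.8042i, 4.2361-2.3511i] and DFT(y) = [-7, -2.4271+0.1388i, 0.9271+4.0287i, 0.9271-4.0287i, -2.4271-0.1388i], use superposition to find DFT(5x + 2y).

By linearity: DFT(5x + 2y) = 5·DFT(x) + 2·DFT(y)
= 5·[7, 4.2361+2.3511i, -0.2361-3.8042i, -0.2361+3.8042i, 4.2361-2.3511i] + 2·[-7, -2.4271+0.1388i, 0.9271+4.0287i, 0.9271-4.0287i, -2.4271-0.1388i]

Computing element-wise:
Z[0] = 5·(7) + 2·(-7) = 21
Z[1] = 5·(4.2361+2.3511i) + 2·(-2.4271+0.1388i) = 16.3263+12.0331i
Z[2] = 5·(-0.2361-3.8042i) + 2·(0.9271+4.0287i) = 0.6737-10.9636i
Z[3] = 5·(-0.2361+3.8042i) + 2·(0.9271-4.0287i) = 0.6737+10.9636i
Z[4] = 5·(4.2361-2.3511i) + 2·(-2.4271-0.1388i) = 16.3263-12.0331i

DFT(5x + 2y) = 5·X + 2·Y = [21, 16.3263+12.0331i, 0.6737-10.9636i, 0.6737+10.9636i, 16.3263-12.0331i]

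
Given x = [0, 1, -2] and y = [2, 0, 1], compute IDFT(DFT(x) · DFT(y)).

(x ⊛ y)[n] = Σ(m=0 to 2) x[m] · y[(n-m) mod 3]

Computing each output sample:
(x ⊛ y)[0] = 1
(x ⊛ y)[1] = 0
(x ⊛ y)[2] = -4

x ⊛ y = [1, 0, -4]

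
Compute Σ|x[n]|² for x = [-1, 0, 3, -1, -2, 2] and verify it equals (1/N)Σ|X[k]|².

Time domain:
Σ|x[n]|² = |-1|² + |0|² + |3|² + |-1|² + |-2|² + |2|² = 19.0000

Frequency domain:
(1/6)Σ|X[k]|² = (1/6)(|1|² + |0.5000-2.5981i|² + |-3.5000+6.0622i|² + |-1|² + |-3.5000-6.0622i|² + |0.5000+2.5981i|²) = (1/6)·114.0000 = 19.0000

Both sides agree, confirming Parseval's theorem.

Σ|x[n]|² = (1/N)Σ|X[k]|² = 19.0000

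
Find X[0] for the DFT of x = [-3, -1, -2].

X[0] = Σ(n=0 to 2) x[n] · ω_3^0 = Σ x[n]
= (-3) + (-1) + (-2)

X[0] = -6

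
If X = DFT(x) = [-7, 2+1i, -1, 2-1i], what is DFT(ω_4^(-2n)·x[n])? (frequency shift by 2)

Modulation property: DFT(ω_4^(-2n)·x[n]) = X[(k-2) mod 4], so circularly shift X by 2 positions.

X[k-2] = [-1, 2-1i, -7, 2+1i]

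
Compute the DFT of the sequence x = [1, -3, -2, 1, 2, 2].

X[k] = Σ(n=0 to 5) x[n] · ω_6^(nk)
where ω_6 = e^(-2πi/6)

Computing each X[k]:
X[0] = 1
X[1] = -0.5000+7.7942i
X[2] = 2.5000+0.8660i
X[3] = 1
X[4] = 2.5000-0.8660i
X[5] = -0.5000-7.7942i

X = [1, -0.5000+7.7942i, 2.5000+0.8660i, 1, 2.5000-0.8660i, -0.5000-7.7942i]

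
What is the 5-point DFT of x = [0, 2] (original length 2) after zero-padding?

Original 2-point DFT: [2, -2]
Zero-padded 5-point DFT provides frequency interpolation.

DFT_5([x, 0, ...]) = [2, 0.6180-1.9021i, -1.6180-1.1756i, -1.6180+1.1756i, 0.6180+1.9021i]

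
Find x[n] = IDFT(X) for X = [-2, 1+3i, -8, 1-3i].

x[n] = (1/4) Σ(k=0 to 3) X[k] · e^(2πikn/4)

Computing each x[n]:
x[0] = -2
x[1] = 0
x[2] = -3
x[3] = 3

x = [-2, 0, -3, 3]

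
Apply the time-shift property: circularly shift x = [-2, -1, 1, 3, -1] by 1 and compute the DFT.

Time shift by 1: X_shifted[k] = ω_5^(1k) · X[k]
Shifted x = [-1, -2, -1, 1, 3]

DFT(x[n-1]) = [0, -0.6910+5.9309i, -1.8090+1.0368i, -1.8090-1.0368i, -0.6910-5.9309i]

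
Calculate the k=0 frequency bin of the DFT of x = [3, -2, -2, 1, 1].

X[0] = Σ(n=0 to 4) x[n] · ω_5^0 = Σ x[n]
= (3) + (-2) + (-2) + (1) + (1)

X[0] = 1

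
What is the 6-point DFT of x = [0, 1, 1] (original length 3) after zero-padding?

Original 3-point DFT: [2, -1, -1]
Zero-padded 6-point DFT provides frequency interpolation.

DFT_6([x, 0, ...]) = [2, -1.7321i, -1, 0, -1, 1.7321i]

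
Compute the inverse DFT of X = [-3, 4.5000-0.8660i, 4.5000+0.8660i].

x[n] = (1/3) Σ(k=0 to 2) X[k] · e^(2πikn/3)

Computing each x[n]:
x[0] = 2
x[1] = -2
x[2] = -3

x = [2, -2, -3]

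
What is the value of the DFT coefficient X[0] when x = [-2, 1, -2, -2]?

X[0] = Σ(n=0 to 3) x[n] · ω_4^0 = Σ x[n]
= (-2) + (1) + (-2) + (-2)

X[0] = -5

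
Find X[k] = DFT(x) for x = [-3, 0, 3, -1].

X[k] = Σ(n=0 to 3) x[n] · ω_4^(nk)
where ω_4 = e^(-2πi/4)

Computing each X[k]:
X[0] = -1
X[1] = -6-1i
X[2] = 1
X[3] = -6+1i

X = [-1, -6-1i, 1, -6+1i]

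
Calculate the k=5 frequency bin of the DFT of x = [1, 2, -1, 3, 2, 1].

X[5] = Σ(n=0 to 5) x[n] · ω_6^(5n) where ω_6 = e^(-2πi/6)
= (1)·ω_6^0 + (2)·ω_6^5 + (-1)·ω_6^10 + (3)·ω_6^15 + (2)·ω_6^20 + (1)·ω_6^25

X[5] = -1.0000-1.7321i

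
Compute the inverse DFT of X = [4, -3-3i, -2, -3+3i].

x[n] = (1/4) Σ(k=0 to 3) X[k] · e^(2πikn/4)

Computing each x[n]:
x[0] = -1
x[1] = 3
x[2] = 2
x[3] = 0

x = [-1, 3, 2, 0]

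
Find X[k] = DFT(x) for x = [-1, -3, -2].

X[k] = Σ(n=0 to 2) x[n] · ω_3^(nk)
where ω_3 = e^(-2πi/3)

Computing each X[k]:
X[0] = -6
X[1] = 1.5000+0.8660i
X[2] = 1.5000-0.8660i

X = [-6, 1.5000+0.8660i, 1.5000-0.8660i]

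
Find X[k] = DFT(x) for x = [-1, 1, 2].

X[k] = Σ(n=0 to 2) x[n] · ω_3^(nk)
where ω_3 = e^(-2πi/3)

Computing each X[k]:
X[0] = 2
X[1] = -2.5000+0.8660i
X[2] = -2.5000-0.8660i

X = [2, -2.5000+0.8660i, -2.5000-0.8660i]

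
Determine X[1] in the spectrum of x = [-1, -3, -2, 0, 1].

X[1] = Σ(n=0 to 4) x[n] · ω_5^(1n) where ω_5 = e^(-2πi/5)
= (-1)·ω_5^0 + (-3)·ω_5^1 + (-2)·ω_5^2 + (0)·ω_5^3 + (1)·ω_5^4

X[1] = 4.9798i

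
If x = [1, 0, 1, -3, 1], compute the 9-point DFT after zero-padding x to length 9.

Original 5-point DFT: [0, 2.9271-1.4001i, -0.4271+4.3920i, -0.4271-4.3920i, 2.9271+1.4001i]
Zero-padded 9-point DFT provides frequency interpolation.

DFT_9([x, 0, ...]) = [0, 1.7340+1.2712i, 2.3264-2.2973i, -3, 3.4397+4.2257i, 3.4397-4.2257i, -3, 2.3264+2.2973i, 1.7340-1.2712i]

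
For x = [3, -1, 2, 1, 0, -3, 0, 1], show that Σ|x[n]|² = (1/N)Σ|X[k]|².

Time domain:
Σ|x[n]|² = |3|² + |-1|² + |2|² + |1|² + |0|² + |-3|² + |0|² + |1|² = 25.0000

Frequency domain:
(1/8)Σ|X[k]|² = (1/8)(|3|² + |4.4142-3.4142i|² + |1+6i|² + |1.5858+0.5858i|² + |7|² + |1.5858-0.5858i|² + |1-6i|² + |4.4142+3.4142i|²) = (1/8)·200.0000 = 25.0000

Both sides agree, confirming Parseval's theorem.

Σ|x[n]|² = (1/N)Σ|X[k]|² = 25.0000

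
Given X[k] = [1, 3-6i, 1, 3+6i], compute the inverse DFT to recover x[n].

x[n] = (1/4) Σ(k=0 to 3) X[k] · e^(2πikn/4)

Computing each x[n]:
x[0] = 2
x[1] = 3
x[2] = -1
x[3] = -3

x = [2, 3, -1, -3]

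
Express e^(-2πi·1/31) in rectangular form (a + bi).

ω_31^1 = e^(-2πi·1/31)
= cos(-2π·1/31) + i·sin(-2π·1/31)
= cos(-2π/31) + i·sin(-2π/31)

ω_31^1 = cos(-2π/31) + i·sin(-2π/31) = 0.9795-0.2013i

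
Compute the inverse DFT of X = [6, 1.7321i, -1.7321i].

x[n] = (1/3) Σ(k=0 to 2) X[k] · e^(2πikn/3)

Computing each x[n]:
x[0] = 2
x[1] = 1
x[2] = 3

x = [2, 1, 3]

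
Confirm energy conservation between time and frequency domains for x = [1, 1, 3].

Time domain:
Σ|x[n]|² = |1|² + |1|² + |3|² = 11.0000

Frequency domain:
(1/3)Σ|X[k]|² = (1/3)(|5|² + |-1.0000+1.7321i|² + |-1.0000-1.7321i|²) = (1/3)·33.0000 = 11.0000

Both sides agree, confirming Parseval's theorem.

Σ|x[n]|² = (1/N)Σ|X[k]|² = 11.0000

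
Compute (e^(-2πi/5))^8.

Since ω_5^5 = 1, powers reduce modulo 5.
8 mod 5 = 3
So ω_5^8 = ω_5^3 = e^(-2πi·3/5)

ω_5^8 = ω_5^3 = -0.8090+0.5878i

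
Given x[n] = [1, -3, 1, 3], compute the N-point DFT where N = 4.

X[k] = Σ(n=0 to 3) x[n] · ω_4^(nk)
where ω_4 = e^(-2πi/4)

Computing each X[k]:
X[0] = 2
X[1] = 6i
X[2] = 2
X[3] = -6i

X = [2, 6i, 2, -6i]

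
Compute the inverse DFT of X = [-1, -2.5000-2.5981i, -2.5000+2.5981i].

x[n] = (1/3) Σ(k=0 to 2) X[k] · e^(2πikn/3)

Computing each x[n]:
x[0] = -2
x[1] = 2
x[2] = -1

x = [-2, 2, -1]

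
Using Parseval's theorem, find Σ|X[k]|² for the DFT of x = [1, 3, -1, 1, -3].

Parseval: Σ|x[n]|² = (1/N)Σ|X[k]|², so Σ|X[k]|² = N·Σ|x[n]|² = 5·21.0000

Σ|X[k]|² = N·Σ|x[n]|² = 5·21.0000 = 105.0000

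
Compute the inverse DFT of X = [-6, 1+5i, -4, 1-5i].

x[n] = (1/4) Σ(k=0 to 3) X[k] · e^(2πikn/4)

Computing each x[n]:
x[0] = -2
x[1] = -3
x[2] = -3
x[3] = 2

x = [-2, -3, -3, 2]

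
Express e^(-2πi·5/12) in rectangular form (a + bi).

ω_12^5 = e^(-2πi·5/12)
= cos(-2π·5/12) + i·sin(-2π·5/12)
= cos(-10π/12) + i·sin(-10π/12)

ω_12^5 = cos(-10π/12) + i·sin(-10π/12) = -0.8660-0.5000i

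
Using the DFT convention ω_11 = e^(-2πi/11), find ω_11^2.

ω_11^2 = e^(-2πi·2/11)
= cos(-2π·2/11) + i·sin(-2π·2/11)
= cos(-4π/11) + i·sin(-4π/11)

ω_11^2 = cos(-4π/11) + i·sin(-4π/11) = 0.4154-0.9096i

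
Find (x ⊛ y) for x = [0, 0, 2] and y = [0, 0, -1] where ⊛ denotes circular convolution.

(x ⊛ y)[n] = Σ(m=0 to 2) x[m] · y[(n-m) mod 3]

Computing each output sample:
(x ⊛ y)[0] = 0
(x ⊛ y)[1] = -2
(x ⊛ y)[2] = 0

x ⊛ y = [0, -2, 0]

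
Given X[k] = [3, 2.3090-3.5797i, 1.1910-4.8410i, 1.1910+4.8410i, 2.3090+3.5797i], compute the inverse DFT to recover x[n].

x[n] = (1/5) Σ(k=0 to 4) X[k] · e^(2πikn/5)

Computing each x[n]:
x[0] = 2
x[1] = 3
x[2] = -1
x[3] = 1
x[4] = -2

x = [2, 3, -1, 1, -2]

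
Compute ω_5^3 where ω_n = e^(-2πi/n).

ω_5^3 = e^(-2πi·3/5)
= cos(-2π·3/5) + i·sin(-2π·3/5)
= cos(-6π/5) + i·sin(-6π/5)

ω_5^3 = cos(-6π/5) + i·sin(-6π/5) = -0.8090+0.5878i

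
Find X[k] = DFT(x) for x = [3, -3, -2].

X[k] = Σ(n=0 to 2) x[n] · ω_3^(nk)
where ω_3 = e^(-2πi/3)

Computing each X[k]:
X[0] = -2
X[1] = 5.5000+0.8660i
X[2] = 5.5000-0.8660i

X = [-2, 5.5000+0.8660i, 5.5000-0.8660i]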